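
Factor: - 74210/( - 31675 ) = 82/35 = 2^1*5^( - 1 )*  7^( - 1)*41^1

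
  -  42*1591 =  - 66822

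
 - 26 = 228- 254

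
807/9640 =807/9640  =  0.08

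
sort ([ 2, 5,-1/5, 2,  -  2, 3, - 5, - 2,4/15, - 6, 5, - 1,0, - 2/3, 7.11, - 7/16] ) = [ - 6, -5, - 2, - 2, - 1,-2/3 , - 7/16, - 1/5, 0, 4/15, 2, 2,3, 5, 5 , 7.11]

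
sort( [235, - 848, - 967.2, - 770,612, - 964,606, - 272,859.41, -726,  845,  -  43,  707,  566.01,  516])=[ -967.2, - 964, - 848, - 770,-726 , - 272, - 43, 235, 516, 566.01,606 , 612,707, 845,859.41 ]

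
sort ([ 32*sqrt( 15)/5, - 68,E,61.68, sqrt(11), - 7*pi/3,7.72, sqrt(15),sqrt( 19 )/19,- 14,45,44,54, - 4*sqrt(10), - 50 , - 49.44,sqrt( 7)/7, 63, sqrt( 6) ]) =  [ - 68, - 50,  -  49.44 , - 14, - 4*sqrt ( 10), - 7*pi/3, sqrt(19 )/19, sqrt( 7)/7,  sqrt (6 ),E,sqrt(11),sqrt(15),7.72, 32*sqrt( 15 ) /5,44, 45,54,61.68, 63]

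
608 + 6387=6995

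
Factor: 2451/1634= 3/2 = 2^(- 1)*3^1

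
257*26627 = 6843139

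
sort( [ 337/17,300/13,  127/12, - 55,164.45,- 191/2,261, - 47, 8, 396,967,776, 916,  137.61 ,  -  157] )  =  [ - 157,  -  191/2, - 55, -47, 8,127/12, 337/17, 300/13, 137.61, 164.45, 261, 396, 776, 916,967] 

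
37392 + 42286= 79678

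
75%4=3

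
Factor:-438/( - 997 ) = 2^1*3^1*73^1*997^( - 1 ) 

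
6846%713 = 429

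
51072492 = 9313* 5484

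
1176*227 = 266952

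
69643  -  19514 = 50129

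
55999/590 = 94 + 539/590=94.91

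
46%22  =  2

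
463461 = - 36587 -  - 500048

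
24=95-71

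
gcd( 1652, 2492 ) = 28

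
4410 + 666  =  5076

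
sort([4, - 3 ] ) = [ - 3, 4]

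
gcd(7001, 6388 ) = 1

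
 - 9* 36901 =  - 332109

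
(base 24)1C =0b100100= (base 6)100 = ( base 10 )36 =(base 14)28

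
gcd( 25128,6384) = 24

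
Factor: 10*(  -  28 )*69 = -19320= - 2^3 * 3^1*5^1*7^1*23^1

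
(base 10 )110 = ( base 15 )75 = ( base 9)132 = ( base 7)215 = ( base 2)1101110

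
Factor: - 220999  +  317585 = 2^1*7^1*6899^1 = 96586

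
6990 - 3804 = 3186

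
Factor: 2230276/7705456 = 557569/1926364 =2^(-2)*  11^( - 1 )*233^1*2393^1 *43781^(-1) 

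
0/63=0 = 0.00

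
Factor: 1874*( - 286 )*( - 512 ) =2^11*11^1 * 13^1*937^1 = 274413568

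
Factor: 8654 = 2^1*4327^1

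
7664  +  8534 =16198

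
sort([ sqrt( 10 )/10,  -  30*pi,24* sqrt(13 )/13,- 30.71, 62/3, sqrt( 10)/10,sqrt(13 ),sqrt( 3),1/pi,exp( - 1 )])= [-30*pi , -30.71,sqrt(10 ) /10 , sqrt( 10 )/10, 1/pi, exp( - 1),  sqrt( 3 ),  sqrt( 13 ), 24*sqrt(13)/13,62/3 ]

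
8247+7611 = 15858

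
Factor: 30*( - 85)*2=-5100 = - 2^2*3^1*5^2*17^1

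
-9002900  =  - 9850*914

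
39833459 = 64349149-24515690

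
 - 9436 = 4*(- 2359)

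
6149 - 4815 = 1334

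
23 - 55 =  - 32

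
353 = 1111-758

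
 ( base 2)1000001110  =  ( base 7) 1351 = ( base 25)l1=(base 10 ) 526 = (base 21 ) 141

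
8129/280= 29 + 9/280 =29.03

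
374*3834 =1433916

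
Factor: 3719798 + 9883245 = 13603043=17^1*199^1*4021^1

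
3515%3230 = 285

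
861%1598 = 861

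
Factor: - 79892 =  - 2^2 *19973^1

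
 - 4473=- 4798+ 325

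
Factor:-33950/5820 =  - 2^(-1 ) * 3^( - 1)*5^1*7^1 = - 35/6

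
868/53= 868/53 = 16.38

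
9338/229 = 40 + 178/229 = 40.78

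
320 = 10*32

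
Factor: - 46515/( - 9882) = 2^ (-1 )*3^(-3)*5^1*7^1*61^( - 1)*443^1 = 15505/3294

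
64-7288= - 7224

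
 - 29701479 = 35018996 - 64720475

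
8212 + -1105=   7107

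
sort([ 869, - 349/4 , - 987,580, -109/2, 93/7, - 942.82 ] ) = [-987, -942.82 , - 349/4,- 109/2,93/7, 580,869 ] 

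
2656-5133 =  - 2477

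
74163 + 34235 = 108398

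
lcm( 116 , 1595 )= 6380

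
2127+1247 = 3374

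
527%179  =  169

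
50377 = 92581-42204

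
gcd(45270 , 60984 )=18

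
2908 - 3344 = -436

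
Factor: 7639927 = 7639927^1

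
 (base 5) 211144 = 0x1b89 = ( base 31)7AC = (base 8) 15611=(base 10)7049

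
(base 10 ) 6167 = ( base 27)8CB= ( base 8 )14027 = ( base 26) 935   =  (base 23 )BF3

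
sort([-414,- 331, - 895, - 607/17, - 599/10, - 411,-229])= [ -895,- 414, - 411, -331, - 229,-599/10, - 607/17]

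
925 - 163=762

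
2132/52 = 41 = 41.00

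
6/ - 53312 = -3/26656 =- 0.00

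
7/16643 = 7/16643  =  0.00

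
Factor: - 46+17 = - 29^1 =-  29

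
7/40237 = 7/40237 = 0.00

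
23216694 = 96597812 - 73381118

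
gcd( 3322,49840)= 2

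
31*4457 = 138167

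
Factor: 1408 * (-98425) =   -  2^7 *5^2*11^1*31^1 * 127^1= - 138582400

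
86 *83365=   7169390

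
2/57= 2/57 = 0.04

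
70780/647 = 70780/647=   109.40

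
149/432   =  149/432=0.34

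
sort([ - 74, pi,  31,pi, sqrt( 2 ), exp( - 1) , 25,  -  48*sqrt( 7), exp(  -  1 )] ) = [ - 48*sqrt ( 7), - 74, exp( - 1), exp(- 1),sqrt( 2), pi,  pi, 25,31]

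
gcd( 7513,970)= 1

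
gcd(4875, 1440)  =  15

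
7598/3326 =3799/1663=2.28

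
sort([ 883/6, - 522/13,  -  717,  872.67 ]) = [ - 717, - 522/13,883/6,872.67 ]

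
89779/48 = 89779/48 = 1870.40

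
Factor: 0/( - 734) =0=0^1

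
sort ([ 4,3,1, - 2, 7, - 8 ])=[ - 8, - 2,1, 3,4, 7]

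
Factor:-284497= -71^1*4007^1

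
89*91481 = 8141809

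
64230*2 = 128460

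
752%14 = 10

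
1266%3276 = 1266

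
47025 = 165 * 285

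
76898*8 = 615184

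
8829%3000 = 2829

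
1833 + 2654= 4487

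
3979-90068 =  - 86089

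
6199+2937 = 9136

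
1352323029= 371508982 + 980814047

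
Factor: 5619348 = 2^2 * 3^3*7^1*7433^1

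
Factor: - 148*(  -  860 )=127280= 2^4*5^1 *37^1*43^1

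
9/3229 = 9/3229 = 0.00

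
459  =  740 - 281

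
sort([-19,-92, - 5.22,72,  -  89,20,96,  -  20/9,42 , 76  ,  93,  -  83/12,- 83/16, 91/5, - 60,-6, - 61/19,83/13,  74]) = [ - 92, - 89,- 60,  -  19, - 83/12,-6, - 5.22,  -  83/16,  -  61/19, - 20/9, 83/13,91/5,20, 42, 72 , 74 , 76,93,  96]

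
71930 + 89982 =161912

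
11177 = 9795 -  - 1382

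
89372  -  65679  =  23693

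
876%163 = 61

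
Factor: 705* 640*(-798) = -360057600 = - 2^8 * 3^2 *5^2*7^1*19^1*47^1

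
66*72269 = 4769754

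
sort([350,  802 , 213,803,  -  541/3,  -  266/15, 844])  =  [-541/3, - 266/15, 213,  350,  802,803,844]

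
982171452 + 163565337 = 1145736789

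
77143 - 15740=61403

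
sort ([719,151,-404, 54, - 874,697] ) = [-874, - 404,54,151,697,719] 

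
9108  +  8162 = 17270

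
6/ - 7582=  - 1 + 3788/3791 = -0.00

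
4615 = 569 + 4046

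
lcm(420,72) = 2520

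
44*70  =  3080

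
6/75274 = 3/37637 = 0.00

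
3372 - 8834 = -5462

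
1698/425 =1698/425 = 4.00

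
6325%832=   501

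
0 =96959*0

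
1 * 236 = 236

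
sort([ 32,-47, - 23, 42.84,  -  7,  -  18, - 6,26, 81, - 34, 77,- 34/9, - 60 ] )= [ - 60  , - 47, - 34, - 23,  -  18, -7 , - 6, - 34/9,26,32 , 42.84, 77,81 ]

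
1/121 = 1/121 = 0.01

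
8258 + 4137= 12395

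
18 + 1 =19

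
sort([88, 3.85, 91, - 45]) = [ - 45, 3.85, 88,91 ]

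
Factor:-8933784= - 2^3*3^1 *372241^1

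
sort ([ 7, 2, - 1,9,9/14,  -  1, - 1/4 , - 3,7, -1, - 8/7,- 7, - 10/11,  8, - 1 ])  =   [ - 7, - 3 , - 8/7, - 1, - 1, - 1, - 1, - 10/11, - 1/4,9/14, 2 , 7, 7, 8,9]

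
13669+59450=73119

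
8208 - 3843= 4365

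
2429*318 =772422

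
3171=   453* 7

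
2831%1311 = 209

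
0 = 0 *( - 143)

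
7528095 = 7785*967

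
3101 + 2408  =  5509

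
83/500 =83/500 = 0.17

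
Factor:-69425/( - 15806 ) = 2^ ( - 1 )*5^2*7^( - 1)*1129^(-1)*2777^1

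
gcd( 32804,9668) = 4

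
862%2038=862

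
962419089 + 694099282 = 1656518371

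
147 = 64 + 83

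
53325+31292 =84617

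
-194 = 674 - 868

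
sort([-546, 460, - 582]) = [ - 582, - 546,460 ] 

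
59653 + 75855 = 135508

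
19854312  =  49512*401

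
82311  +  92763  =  175074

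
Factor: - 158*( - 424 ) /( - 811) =- 66992/811= - 2^4*53^1*79^1*811^(-1)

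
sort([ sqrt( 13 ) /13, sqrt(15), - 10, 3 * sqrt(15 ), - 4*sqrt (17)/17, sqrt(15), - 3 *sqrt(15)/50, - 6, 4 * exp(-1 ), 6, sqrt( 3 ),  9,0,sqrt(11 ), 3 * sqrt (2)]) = [ - 10, - 6,  -  4*sqrt(17)/17, - 3*sqrt( 15 )/50,  0,  sqrt (13)/13,  4 * exp ( - 1 ),sqrt( 3 ) , sqrt( 11),sqrt(15), sqrt (15 ), 3*sqrt ( 2 ),6, 9, 3*sqrt( 15)] 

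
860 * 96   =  82560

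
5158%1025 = 33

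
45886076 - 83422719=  - 37536643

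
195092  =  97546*2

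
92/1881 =92/1881 = 0.05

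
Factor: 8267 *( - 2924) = - 24172708  =  - 2^2*7^1*17^1*43^1*1181^1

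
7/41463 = 7/41463 = 0.00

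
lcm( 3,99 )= 99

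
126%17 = 7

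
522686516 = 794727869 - 272041353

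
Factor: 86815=5^1 * 97^1 *179^1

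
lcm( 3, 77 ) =231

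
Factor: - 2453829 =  - 3^1*7^1*116849^1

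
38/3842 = 19/1921 =0.01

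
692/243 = 2 + 206/243 = 2.85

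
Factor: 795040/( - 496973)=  - 2^5*5^1 * 29^ ( - 1) * 4969^1*17137^( - 1)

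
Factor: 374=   2^1 * 11^1 *17^1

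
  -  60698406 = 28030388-88728794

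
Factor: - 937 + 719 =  - 2^1*109^1=- 218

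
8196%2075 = 1971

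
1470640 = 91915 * 16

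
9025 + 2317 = 11342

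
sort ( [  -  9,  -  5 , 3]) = [ - 9,-5,3]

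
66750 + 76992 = 143742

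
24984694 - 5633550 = 19351144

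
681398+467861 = 1149259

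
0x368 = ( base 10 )872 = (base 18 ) 2C8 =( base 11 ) 723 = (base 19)27h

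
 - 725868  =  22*( - 32994 ) 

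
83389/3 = 83389/3  =  27796.33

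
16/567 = 16/567 = 0.03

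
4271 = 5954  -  1683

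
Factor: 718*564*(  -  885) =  - 358382520 = - 2^3*3^2 * 5^1*47^1 * 59^1 * 359^1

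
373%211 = 162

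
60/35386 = 30/17693 = 0.00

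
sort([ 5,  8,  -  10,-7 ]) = [ - 10, -7  ,  5, 8] 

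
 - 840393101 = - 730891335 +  - 109501766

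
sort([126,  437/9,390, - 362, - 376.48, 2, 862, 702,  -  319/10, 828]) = [ - 376.48, - 362, - 319/10, 2,  437/9, 126,  390, 702, 828,862]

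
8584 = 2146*4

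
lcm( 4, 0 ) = 0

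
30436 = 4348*7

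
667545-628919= 38626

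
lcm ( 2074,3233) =109922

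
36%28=8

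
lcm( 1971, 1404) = 102492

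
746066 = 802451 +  -56385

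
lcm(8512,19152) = 76608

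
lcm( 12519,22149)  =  287937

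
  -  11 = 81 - 92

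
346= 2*173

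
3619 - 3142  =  477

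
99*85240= 8438760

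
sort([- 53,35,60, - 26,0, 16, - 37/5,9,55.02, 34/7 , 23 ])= [ - 53,  -  26, - 37/5, 0,34/7 , 9,16,23, 35,55.02,60 ]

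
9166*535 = 4903810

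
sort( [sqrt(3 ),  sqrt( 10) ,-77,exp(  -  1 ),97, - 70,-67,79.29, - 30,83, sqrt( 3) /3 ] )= [ - 77,- 70,  -  67,  -  30 , exp( - 1 ),sqrt(3)/3,sqrt ( 3),  sqrt ( 10), 79.29,83,97] 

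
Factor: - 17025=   -  3^1*5^2*227^1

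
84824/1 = 84824 = 84824.00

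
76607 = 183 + 76424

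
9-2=7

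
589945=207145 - -382800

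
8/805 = 8/805 = 0.01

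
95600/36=2655 + 5/9= 2655.56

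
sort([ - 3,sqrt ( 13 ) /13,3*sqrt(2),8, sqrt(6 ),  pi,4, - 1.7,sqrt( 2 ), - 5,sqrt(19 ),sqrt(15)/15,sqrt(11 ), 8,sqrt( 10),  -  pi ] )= [ - 5, - pi, - 3, - 1.7,sqrt(15)/15, sqrt(13 )/13,sqrt(2), sqrt(6 ), pi, sqrt( 10 ), sqrt(11 ),4, 3*sqrt(2) , sqrt(19), 8,8 ]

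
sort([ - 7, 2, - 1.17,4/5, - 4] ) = [ -7,  -  4 ,-1.17,4/5,2 ] 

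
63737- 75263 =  - 11526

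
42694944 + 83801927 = 126496871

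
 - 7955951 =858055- 8814006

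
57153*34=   1943202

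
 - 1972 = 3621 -5593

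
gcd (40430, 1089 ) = 1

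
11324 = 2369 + 8955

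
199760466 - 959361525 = -759601059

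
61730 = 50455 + 11275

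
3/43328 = 3/43328 = 0.00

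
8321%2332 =1325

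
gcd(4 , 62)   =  2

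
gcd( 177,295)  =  59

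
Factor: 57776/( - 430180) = - 2^2*5^( - 1) * 23^1*137^( - 1) = - 92/685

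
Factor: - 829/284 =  - 2^( - 2 )*71^( -1 )*829^1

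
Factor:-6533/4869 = - 3^(-2) * 47^1*139^1 * 541^(  -  1 ) 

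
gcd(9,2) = 1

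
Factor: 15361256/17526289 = 2^3*11^( - 1) * 193^1  *9949^1*1593299^( - 1)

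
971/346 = 2+279/346 =2.81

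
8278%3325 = 1628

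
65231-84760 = -19529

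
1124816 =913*1232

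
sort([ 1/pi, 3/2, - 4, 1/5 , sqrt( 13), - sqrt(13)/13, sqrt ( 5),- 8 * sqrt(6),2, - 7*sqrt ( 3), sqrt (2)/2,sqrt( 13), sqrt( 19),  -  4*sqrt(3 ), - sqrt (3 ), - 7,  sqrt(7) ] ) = [-8*sqrt(6), - 7*sqrt( 3), - 7,-4*sqrt( 3) , - 4, - sqrt ( 3),-sqrt( 13)/13,1/5, 1/pi,sqrt ( 2 ) /2,3/2 , 2,sqrt(5),sqrt( 7) , sqrt( 13)  ,  sqrt( 13) , sqrt ( 19)]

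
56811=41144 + 15667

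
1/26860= 1/26860 = 0.00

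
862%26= 4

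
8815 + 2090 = 10905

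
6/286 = 3/143 = 0.02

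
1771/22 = 161/2 = 80.50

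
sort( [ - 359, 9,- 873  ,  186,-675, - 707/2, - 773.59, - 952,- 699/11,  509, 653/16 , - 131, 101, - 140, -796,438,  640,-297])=[-952, - 873, - 796, - 773.59 , - 675, - 359, - 707/2, - 297 , - 140, - 131 ,-699/11,9 , 653/16 , 101,186,438, 509,  640]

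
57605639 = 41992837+15612802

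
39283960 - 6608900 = 32675060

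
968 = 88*11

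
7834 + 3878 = 11712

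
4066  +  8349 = 12415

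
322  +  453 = 775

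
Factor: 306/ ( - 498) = - 3^1*17^1 * 83^( - 1 )=- 51/83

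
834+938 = 1772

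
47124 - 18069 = 29055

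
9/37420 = 9/37420 = 0.00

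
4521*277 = 1252317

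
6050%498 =74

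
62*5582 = 346084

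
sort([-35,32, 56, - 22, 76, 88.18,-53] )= [ - 53, - 35, -22,32, 56, 76, 88.18 ] 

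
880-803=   77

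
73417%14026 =3287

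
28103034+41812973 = 69916007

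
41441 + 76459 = 117900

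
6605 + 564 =7169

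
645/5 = 129 = 129.00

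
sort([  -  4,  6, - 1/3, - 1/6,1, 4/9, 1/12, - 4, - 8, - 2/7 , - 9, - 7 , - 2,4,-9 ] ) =[ - 9, - 9, - 8, - 7,-4, - 4, - 2, - 1/3 ,  -  2/7 , - 1/6,  1/12,4/9,1,4,  6] 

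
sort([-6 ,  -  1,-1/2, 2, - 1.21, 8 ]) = [ - 6, - 1.21,- 1 , - 1/2,2 , 8 ]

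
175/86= 175/86= 2.03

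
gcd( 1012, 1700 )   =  4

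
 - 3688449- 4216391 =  - 7904840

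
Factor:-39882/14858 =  -3^1*17^1 * 19^ ( - 1) = -  51/19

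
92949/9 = 30983/3 = 10327.67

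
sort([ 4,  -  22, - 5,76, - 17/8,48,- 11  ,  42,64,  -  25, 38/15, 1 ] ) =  [ - 25,-22, - 11,  -  5,  -  17/8,1, 38/15,4,42,  48,64 , 76 ] 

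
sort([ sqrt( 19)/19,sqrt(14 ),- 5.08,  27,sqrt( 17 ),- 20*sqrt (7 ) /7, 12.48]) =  [ -20 * sqrt (7)/7 ,- 5.08,sqrt( 19) /19,sqrt( 14), sqrt( 17), 12.48,27 ] 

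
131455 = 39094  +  92361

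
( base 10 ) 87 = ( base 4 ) 1113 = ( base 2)1010111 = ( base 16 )57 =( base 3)10020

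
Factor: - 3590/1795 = -2 = -  2^1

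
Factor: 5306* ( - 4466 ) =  - 23696596 = - 2^2*7^2*11^1 * 29^1*379^1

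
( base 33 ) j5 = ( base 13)398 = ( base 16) 278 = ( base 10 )632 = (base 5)10012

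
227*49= 11123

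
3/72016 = 3/72016 = 0.00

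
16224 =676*24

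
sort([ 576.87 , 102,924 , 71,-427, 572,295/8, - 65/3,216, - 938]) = [ - 938, - 427,  -  65/3, 295/8 , 71,102, 216,572,576.87,  924]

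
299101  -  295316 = 3785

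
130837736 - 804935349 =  - 674097613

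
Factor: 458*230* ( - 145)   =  - 2^2*5^2* 23^1*29^1*229^1 = - 15274300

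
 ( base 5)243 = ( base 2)1001001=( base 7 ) 133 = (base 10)73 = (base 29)2F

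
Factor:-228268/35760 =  - 2^( - 2)*3^ (  -  1)*5^( - 1 )*383^1 = - 383/60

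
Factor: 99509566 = 2^1 * 13^2*31^1 * 9497^1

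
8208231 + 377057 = 8585288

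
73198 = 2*36599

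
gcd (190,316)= 2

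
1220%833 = 387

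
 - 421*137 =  - 57677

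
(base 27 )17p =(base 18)2g7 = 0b1110101111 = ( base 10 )943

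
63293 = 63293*1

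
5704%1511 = 1171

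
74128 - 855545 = -781417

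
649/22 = 29 + 1/2 = 29.50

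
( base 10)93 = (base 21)49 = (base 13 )72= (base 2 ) 1011101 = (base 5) 333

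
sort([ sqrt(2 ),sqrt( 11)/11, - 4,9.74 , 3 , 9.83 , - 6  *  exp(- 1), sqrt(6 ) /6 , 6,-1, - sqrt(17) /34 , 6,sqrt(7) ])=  [ - 4 , - 6*exp( - 1 ) , - 1, - sqrt(17) /34,  sqrt(11 )/11,sqrt( 6 ) /6,sqrt( 2), sqrt( 7 ), 3, 6, 6 , 9.74,9.83]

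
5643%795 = 78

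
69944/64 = 1092 + 7/8 = 1092.88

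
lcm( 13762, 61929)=123858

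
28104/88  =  3513/11 = 319.36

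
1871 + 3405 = 5276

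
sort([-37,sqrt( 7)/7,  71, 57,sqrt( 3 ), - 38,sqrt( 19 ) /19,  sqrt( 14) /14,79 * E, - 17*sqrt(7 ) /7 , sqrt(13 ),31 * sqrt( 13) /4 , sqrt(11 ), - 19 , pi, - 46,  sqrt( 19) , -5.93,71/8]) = [ - 46, - 38, - 37, - 19, - 17*sqrt( 7 )/7, - 5.93,sqrt( 19 ) /19,sqrt( 14 )/14,sqrt(7 ) /7,  sqrt(3), pi,  sqrt( 11 ),sqrt( 13 ),sqrt( 19),71/8,31*sqrt( 13 )/4,  57,71,79*E]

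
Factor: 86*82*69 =2^2*3^1*23^1*41^1*43^1 = 486588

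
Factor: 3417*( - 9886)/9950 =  - 3^1*5^ (-2)*17^1*67^1 * 199^( - 1) * 4943^1 = - 16890231/4975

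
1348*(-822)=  - 1108056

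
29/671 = 29/671 =0.04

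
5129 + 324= 5453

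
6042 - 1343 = 4699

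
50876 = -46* ( - 1106)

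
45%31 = 14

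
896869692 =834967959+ 61901733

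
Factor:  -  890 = -2^1*5^1* 89^1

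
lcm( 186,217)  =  1302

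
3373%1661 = 51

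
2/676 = 1/338   =  0.00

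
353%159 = 35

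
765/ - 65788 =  - 1+65023/65788 = - 0.01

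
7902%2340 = 882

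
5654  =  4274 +1380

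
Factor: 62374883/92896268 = 2^( - 2 )*31^1*1621^( - 1 )*14327^( - 1 )*2012093^1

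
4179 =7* 597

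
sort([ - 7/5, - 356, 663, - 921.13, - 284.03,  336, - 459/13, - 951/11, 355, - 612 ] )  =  [ - 921.13,-612, - 356 , - 284.03,-951/11, - 459/13,-7/5, 336,355, 663]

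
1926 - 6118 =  -4192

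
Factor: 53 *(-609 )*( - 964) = 2^2*3^1*7^1*29^1 * 53^1*241^1  =  31115028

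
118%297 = 118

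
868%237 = 157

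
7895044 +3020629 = 10915673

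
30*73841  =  2215230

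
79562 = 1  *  79562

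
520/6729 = 520/6729 =0.08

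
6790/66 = 102 + 29/33 = 102.88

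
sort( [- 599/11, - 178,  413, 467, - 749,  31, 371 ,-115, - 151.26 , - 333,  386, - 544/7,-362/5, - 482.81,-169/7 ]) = [ - 749,  -  482.81, - 333 , - 178, - 151.26,-115, - 544/7 , - 362/5, - 599/11, - 169/7,  31,371,386,413,  467 ]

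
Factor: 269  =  269^1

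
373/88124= 373/88124 =0.00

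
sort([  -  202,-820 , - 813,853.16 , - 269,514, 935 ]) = [ - 820, - 813,- 269,  -  202,514,853.16,935 ]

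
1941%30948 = 1941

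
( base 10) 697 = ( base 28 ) op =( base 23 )177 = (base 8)1271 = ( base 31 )MF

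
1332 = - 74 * ( -18 )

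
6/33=2/11 = 0.18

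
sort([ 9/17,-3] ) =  [ - 3,9/17]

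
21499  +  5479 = 26978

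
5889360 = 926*6360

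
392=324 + 68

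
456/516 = 38/43 = 0.88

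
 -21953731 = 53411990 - 75365721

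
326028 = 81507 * 4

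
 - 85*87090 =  - 7402650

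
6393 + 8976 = 15369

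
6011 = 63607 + - 57596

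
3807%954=945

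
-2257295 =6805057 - 9062352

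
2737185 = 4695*583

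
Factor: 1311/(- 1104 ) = -19/16=- 2^(-4 )*19^1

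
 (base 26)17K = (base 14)46a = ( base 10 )878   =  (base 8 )1556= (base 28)13a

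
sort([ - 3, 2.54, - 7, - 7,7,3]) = [ - 7, - 7, - 3,2.54, 3,7]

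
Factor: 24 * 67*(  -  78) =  - 125424 = -2^4 * 3^2* 13^1*67^1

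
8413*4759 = 40037467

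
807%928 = 807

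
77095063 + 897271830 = 974366893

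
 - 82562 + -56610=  - 139172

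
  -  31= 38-69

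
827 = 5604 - 4777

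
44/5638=22/2819 = 0.01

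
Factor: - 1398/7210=-699/3605 = - 3^1*5^ (  -  1 )* 7^ ( - 1 ) * 103^ ( - 1) * 233^1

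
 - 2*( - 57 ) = 114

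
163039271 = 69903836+93135435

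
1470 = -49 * ( - 30)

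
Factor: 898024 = 2^3*112253^1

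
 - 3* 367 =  - 1101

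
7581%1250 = 81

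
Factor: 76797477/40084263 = 8533053/4453807 = 3^3*53^1*67^1 *89^1*4453807^( - 1) 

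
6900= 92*75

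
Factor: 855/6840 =2^( - 3)= 1/8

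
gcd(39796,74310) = 2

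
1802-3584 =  - 1782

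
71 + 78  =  149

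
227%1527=227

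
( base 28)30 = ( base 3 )10010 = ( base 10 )84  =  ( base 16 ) 54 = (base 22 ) 3i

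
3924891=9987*393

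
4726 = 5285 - 559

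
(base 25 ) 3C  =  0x57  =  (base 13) 69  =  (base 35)2h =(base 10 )87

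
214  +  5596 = 5810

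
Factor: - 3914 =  - 2^1 *19^1*103^1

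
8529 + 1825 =10354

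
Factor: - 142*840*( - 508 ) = 2^6*3^1*5^1 * 7^1*71^1 * 127^1= 60594240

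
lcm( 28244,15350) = 706100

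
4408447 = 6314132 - 1905685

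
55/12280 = 11/2456 = 0.00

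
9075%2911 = 342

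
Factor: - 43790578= - 2^1 * 13^1*313^1*5381^1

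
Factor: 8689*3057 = 26562273 = 3^1*1019^1*8689^1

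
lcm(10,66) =330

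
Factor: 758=2^1*379^1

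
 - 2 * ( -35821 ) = 71642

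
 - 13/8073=-1 + 620/621 = -  0.00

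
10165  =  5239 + 4926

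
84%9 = 3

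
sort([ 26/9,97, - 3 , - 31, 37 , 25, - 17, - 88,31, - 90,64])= [-90, - 88, - 31,  -  17, - 3, 26/9,25,31,37,64,97] 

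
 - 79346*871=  - 69110366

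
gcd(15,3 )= 3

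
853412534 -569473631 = 283938903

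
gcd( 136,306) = 34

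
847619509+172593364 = 1020212873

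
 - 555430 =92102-647532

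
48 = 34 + 14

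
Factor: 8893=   8893^1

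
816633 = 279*2927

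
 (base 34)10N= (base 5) 14204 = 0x49B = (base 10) 1179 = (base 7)3303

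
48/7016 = 6/877= 0.01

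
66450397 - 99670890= - 33220493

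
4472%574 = 454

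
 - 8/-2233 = 8/2233 = 0.00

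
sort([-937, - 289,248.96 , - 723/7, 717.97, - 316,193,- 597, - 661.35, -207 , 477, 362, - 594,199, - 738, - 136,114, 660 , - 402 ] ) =[ - 937, - 738,-661.35 ,- 597, -594,- 402 ,  -  316, - 289, - 207, - 136, - 723/7,114,193 , 199,  248.96, 362,477,660,717.97]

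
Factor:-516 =  -  2^2 * 3^1*43^1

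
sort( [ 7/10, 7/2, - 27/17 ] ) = [ - 27/17, 7/10,7/2 ]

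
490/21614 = 245/10807 = 0.02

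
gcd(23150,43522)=926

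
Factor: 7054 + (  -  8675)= - 1621 = - 1621^1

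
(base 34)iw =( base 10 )644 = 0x284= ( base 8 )1204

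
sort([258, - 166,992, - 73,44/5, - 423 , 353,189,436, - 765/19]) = [ - 423, - 166, - 73 , - 765/19,44/5,189,  258, 353, 436, 992]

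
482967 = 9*53663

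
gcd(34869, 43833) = 3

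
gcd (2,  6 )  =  2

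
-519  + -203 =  - 722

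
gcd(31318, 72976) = 2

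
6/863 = 6/863  =  0.01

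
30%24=6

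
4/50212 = 1/12553 = 0.00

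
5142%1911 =1320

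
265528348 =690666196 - 425137848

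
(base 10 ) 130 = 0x82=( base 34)3s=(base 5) 1010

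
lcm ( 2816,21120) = 42240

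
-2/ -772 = 1/386 = 0.00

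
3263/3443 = 3263/3443=0.95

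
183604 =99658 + 83946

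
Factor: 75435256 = 2^3*  13^1* 17^1*42667^1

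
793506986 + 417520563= 1211027549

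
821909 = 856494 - 34585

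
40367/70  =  40367/70 = 576.67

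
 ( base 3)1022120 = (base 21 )23f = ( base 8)1700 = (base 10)960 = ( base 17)358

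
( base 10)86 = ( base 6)222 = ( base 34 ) 2I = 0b1010110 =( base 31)2o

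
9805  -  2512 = 7293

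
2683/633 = 2683/633 = 4.24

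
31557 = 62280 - 30723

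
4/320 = 1/80  =  0.01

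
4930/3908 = 2465/1954 = 1.26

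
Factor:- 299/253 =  - 13/11 =- 11^ ( - 1 )*13^1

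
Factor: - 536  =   - 2^3*67^1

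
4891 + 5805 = 10696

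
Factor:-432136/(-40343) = 2^3*19^1*2843^1*40343^(-1 )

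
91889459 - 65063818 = 26825641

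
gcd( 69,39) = 3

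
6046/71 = 85 + 11/71 = 85.15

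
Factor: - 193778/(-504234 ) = 377/981 = 3^(  -  2) * 13^1 *29^1*109^(-1)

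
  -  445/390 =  - 2 + 67/78 = - 1.14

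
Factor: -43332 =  - 2^2*3^1* 23^1*157^1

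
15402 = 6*2567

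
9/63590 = 9/63590 =0.00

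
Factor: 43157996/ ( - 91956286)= - 2^1*7^1*1541357^1*45978143^ ( - 1)= - 21578998/45978143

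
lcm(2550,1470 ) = 124950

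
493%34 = 17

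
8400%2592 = 624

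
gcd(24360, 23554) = 2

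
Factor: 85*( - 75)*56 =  - 357000  =  - 2^3*3^1*5^3*7^1*17^1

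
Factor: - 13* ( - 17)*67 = 14807 = 13^1*17^1*67^1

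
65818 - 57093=8725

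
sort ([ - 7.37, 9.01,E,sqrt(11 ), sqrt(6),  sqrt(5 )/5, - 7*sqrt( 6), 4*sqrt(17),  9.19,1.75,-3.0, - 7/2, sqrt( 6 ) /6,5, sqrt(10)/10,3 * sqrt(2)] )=[ - 7*sqrt(6), - 7.37, - 7/2,-3.0, sqrt( 10 ) /10,  sqrt (6 )/6, sqrt( 5)/5, 1.75,sqrt(6), E,sqrt(11),3*sqrt(2),  5, 9.01,9.19, 4*sqrt(17)]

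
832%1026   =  832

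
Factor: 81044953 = 11^2*137^1*4889^1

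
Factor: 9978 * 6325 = 63110850 = 2^1*3^1*5^2 * 11^1*23^1*1663^1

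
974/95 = 974/95 = 10.25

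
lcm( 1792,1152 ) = 16128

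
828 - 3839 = -3011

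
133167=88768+44399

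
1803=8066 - 6263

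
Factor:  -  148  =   - 2^2*37^1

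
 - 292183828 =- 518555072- - 226371244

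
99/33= 3 = 3.00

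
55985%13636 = 1441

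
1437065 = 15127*95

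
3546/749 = 4 + 550/749 = 4.73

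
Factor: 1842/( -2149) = - 6/7  =  - 2^1*3^1*7^(  -  1)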